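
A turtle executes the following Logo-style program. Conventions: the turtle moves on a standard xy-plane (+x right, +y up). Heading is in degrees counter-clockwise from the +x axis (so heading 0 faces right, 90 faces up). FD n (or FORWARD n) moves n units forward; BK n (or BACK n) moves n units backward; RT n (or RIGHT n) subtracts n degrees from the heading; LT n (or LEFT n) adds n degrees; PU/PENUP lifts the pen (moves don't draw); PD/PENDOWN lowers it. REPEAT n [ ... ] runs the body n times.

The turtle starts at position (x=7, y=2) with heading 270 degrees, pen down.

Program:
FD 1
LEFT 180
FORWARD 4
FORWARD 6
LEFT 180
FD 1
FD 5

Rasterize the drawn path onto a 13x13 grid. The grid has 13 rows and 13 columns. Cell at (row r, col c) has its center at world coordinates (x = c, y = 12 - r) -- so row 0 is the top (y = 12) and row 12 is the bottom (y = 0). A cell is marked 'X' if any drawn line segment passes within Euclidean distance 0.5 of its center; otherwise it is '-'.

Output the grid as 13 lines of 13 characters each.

Segment 0: (7,2) -> (7,1)
Segment 1: (7,1) -> (7,5)
Segment 2: (7,5) -> (7,11)
Segment 3: (7,11) -> (7,10)
Segment 4: (7,10) -> (7,5)

Answer: -------------
-------X-----
-------X-----
-------X-----
-------X-----
-------X-----
-------X-----
-------X-----
-------X-----
-------X-----
-------X-----
-------X-----
-------------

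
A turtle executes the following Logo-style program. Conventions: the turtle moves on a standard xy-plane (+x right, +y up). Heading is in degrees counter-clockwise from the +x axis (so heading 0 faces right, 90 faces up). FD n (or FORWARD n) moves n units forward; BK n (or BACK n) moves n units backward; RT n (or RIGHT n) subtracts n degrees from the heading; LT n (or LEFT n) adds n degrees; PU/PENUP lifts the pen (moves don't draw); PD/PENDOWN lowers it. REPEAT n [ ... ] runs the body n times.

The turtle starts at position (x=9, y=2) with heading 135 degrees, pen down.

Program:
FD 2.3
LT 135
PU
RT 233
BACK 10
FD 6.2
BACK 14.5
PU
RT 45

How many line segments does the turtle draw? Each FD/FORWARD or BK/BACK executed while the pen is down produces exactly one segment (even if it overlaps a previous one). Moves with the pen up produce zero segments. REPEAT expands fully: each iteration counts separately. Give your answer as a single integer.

Answer: 1

Derivation:
Executing turtle program step by step:
Start: pos=(9,2), heading=135, pen down
FD 2.3: (9,2) -> (7.374,3.626) [heading=135, draw]
LT 135: heading 135 -> 270
PU: pen up
RT 233: heading 270 -> 37
BK 10: (7.374,3.626) -> (-0.613,-2.392) [heading=37, move]
FD 6.2: (-0.613,-2.392) -> (4.339,1.339) [heading=37, move]
BK 14.5: (4.339,1.339) -> (-7.241,-7.387) [heading=37, move]
PU: pen up
RT 45: heading 37 -> 352
Final: pos=(-7.241,-7.387), heading=352, 1 segment(s) drawn
Segments drawn: 1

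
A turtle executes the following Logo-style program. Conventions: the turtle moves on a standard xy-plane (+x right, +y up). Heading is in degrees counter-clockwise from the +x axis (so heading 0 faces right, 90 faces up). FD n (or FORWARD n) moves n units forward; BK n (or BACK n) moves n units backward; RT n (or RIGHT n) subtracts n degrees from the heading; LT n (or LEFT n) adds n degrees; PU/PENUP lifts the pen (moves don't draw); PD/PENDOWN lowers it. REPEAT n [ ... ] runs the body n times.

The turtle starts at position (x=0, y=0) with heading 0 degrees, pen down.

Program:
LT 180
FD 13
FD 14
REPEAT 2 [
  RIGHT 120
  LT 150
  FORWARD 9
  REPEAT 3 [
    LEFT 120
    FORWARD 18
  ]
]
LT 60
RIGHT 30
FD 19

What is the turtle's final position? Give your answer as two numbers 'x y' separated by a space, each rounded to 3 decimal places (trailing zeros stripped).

Executing turtle program step by step:
Start: pos=(0,0), heading=0, pen down
LT 180: heading 0 -> 180
FD 13: (0,0) -> (-13,0) [heading=180, draw]
FD 14: (-13,0) -> (-27,0) [heading=180, draw]
REPEAT 2 [
  -- iteration 1/2 --
  RT 120: heading 180 -> 60
  LT 150: heading 60 -> 210
  FD 9: (-27,0) -> (-34.794,-4.5) [heading=210, draw]
  REPEAT 3 [
    -- iteration 1/3 --
    LT 120: heading 210 -> 330
    FD 18: (-34.794,-4.5) -> (-19.206,-13.5) [heading=330, draw]
    -- iteration 2/3 --
    LT 120: heading 330 -> 90
    FD 18: (-19.206,-13.5) -> (-19.206,4.5) [heading=90, draw]
    -- iteration 3/3 --
    LT 120: heading 90 -> 210
    FD 18: (-19.206,4.5) -> (-34.794,-4.5) [heading=210, draw]
  ]
  -- iteration 2/2 --
  RT 120: heading 210 -> 90
  LT 150: heading 90 -> 240
  FD 9: (-34.794,-4.5) -> (-39.294,-12.294) [heading=240, draw]
  REPEAT 3 [
    -- iteration 1/3 --
    LT 120: heading 240 -> 0
    FD 18: (-39.294,-12.294) -> (-21.294,-12.294) [heading=0, draw]
    -- iteration 2/3 --
    LT 120: heading 0 -> 120
    FD 18: (-21.294,-12.294) -> (-30.294,3.294) [heading=120, draw]
    -- iteration 3/3 --
    LT 120: heading 120 -> 240
    FD 18: (-30.294,3.294) -> (-39.294,-12.294) [heading=240, draw]
  ]
]
LT 60: heading 240 -> 300
RT 30: heading 300 -> 270
FD 19: (-39.294,-12.294) -> (-39.294,-31.294) [heading=270, draw]
Final: pos=(-39.294,-31.294), heading=270, 11 segment(s) drawn

Answer: -39.294 -31.294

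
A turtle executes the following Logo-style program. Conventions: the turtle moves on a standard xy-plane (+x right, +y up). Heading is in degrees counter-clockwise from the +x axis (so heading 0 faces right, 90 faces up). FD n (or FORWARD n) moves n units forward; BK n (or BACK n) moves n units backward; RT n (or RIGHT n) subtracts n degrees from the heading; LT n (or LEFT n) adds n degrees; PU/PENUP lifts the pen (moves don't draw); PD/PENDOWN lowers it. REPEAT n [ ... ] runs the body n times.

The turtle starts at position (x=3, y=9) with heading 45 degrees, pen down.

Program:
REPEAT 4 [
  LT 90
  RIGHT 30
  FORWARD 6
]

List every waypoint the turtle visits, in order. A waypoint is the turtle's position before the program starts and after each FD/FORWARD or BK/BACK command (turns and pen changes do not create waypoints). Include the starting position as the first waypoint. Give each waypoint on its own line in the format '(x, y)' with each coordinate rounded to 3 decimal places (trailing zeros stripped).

Executing turtle program step by step:
Start: pos=(3,9), heading=45, pen down
REPEAT 4 [
  -- iteration 1/4 --
  LT 90: heading 45 -> 135
  RT 30: heading 135 -> 105
  FD 6: (3,9) -> (1.447,14.796) [heading=105, draw]
  -- iteration 2/4 --
  LT 90: heading 105 -> 195
  RT 30: heading 195 -> 165
  FD 6: (1.447,14.796) -> (-4.348,16.348) [heading=165, draw]
  -- iteration 3/4 --
  LT 90: heading 165 -> 255
  RT 30: heading 255 -> 225
  FD 6: (-4.348,16.348) -> (-8.591,12.106) [heading=225, draw]
  -- iteration 4/4 --
  LT 90: heading 225 -> 315
  RT 30: heading 315 -> 285
  FD 6: (-8.591,12.106) -> (-7.038,6.31) [heading=285, draw]
]
Final: pos=(-7.038,6.31), heading=285, 4 segment(s) drawn
Waypoints (5 total):
(3, 9)
(1.447, 14.796)
(-4.348, 16.348)
(-8.591, 12.106)
(-7.038, 6.31)

Answer: (3, 9)
(1.447, 14.796)
(-4.348, 16.348)
(-8.591, 12.106)
(-7.038, 6.31)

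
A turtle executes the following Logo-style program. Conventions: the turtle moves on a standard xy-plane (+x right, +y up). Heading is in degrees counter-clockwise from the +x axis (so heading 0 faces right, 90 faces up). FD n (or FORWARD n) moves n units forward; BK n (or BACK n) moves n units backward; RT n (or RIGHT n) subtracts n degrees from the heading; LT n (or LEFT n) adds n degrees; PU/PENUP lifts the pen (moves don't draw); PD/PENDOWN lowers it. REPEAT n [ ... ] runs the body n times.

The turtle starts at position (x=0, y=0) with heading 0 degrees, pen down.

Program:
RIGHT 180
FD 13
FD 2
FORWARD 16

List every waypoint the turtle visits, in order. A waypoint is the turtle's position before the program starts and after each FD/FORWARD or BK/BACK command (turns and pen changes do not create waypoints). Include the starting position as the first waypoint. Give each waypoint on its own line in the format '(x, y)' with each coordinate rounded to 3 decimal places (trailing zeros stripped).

Answer: (0, 0)
(-13, 0)
(-15, 0)
(-31, 0)

Derivation:
Executing turtle program step by step:
Start: pos=(0,0), heading=0, pen down
RT 180: heading 0 -> 180
FD 13: (0,0) -> (-13,0) [heading=180, draw]
FD 2: (-13,0) -> (-15,0) [heading=180, draw]
FD 16: (-15,0) -> (-31,0) [heading=180, draw]
Final: pos=(-31,0), heading=180, 3 segment(s) drawn
Waypoints (4 total):
(0, 0)
(-13, 0)
(-15, 0)
(-31, 0)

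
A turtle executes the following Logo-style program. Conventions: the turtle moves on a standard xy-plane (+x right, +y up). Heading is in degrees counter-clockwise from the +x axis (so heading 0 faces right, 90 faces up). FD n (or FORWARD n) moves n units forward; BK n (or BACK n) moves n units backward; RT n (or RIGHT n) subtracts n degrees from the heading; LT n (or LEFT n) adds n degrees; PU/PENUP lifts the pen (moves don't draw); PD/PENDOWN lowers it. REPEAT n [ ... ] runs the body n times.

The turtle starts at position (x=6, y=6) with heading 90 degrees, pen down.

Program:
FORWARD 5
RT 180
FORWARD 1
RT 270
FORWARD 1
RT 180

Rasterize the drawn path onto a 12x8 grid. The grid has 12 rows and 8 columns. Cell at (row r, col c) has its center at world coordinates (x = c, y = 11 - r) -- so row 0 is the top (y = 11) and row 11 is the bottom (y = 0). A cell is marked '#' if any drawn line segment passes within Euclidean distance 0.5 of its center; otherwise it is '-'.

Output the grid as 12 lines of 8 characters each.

Answer: ------#-
------##
------#-
------#-
------#-
------#-
--------
--------
--------
--------
--------
--------

Derivation:
Segment 0: (6,6) -> (6,11)
Segment 1: (6,11) -> (6,10)
Segment 2: (6,10) -> (7,10)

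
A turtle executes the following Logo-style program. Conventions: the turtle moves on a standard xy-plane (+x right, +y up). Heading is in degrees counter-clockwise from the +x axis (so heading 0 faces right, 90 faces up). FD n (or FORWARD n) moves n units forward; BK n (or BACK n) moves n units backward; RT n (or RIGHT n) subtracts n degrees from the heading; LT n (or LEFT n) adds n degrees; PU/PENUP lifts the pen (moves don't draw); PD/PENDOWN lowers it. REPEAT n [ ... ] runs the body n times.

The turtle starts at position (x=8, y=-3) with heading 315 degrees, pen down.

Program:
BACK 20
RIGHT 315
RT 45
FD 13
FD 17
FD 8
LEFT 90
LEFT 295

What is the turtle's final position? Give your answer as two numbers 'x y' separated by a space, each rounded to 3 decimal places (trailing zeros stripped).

Executing turtle program step by step:
Start: pos=(8,-3), heading=315, pen down
BK 20: (8,-3) -> (-6.142,11.142) [heading=315, draw]
RT 315: heading 315 -> 0
RT 45: heading 0 -> 315
FD 13: (-6.142,11.142) -> (3.05,1.95) [heading=315, draw]
FD 17: (3.05,1.95) -> (15.071,-10.071) [heading=315, draw]
FD 8: (15.071,-10.071) -> (20.728,-15.728) [heading=315, draw]
LT 90: heading 315 -> 45
LT 295: heading 45 -> 340
Final: pos=(20.728,-15.728), heading=340, 4 segment(s) drawn

Answer: 20.728 -15.728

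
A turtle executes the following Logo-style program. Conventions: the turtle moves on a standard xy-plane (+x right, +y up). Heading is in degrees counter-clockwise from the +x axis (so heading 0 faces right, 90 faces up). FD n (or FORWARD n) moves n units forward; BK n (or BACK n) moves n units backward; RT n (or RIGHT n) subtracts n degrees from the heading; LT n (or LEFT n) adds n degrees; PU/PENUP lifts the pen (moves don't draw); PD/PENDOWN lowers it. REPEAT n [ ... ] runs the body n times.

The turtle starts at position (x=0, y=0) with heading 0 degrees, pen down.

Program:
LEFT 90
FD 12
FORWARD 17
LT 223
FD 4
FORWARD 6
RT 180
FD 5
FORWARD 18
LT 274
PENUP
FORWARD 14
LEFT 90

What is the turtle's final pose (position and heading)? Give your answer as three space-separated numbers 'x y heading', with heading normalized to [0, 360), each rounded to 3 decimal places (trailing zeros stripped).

Executing turtle program step by step:
Start: pos=(0,0), heading=0, pen down
LT 90: heading 0 -> 90
FD 12: (0,0) -> (0,12) [heading=90, draw]
FD 17: (0,12) -> (0,29) [heading=90, draw]
LT 223: heading 90 -> 313
FD 4: (0,29) -> (2.728,26.075) [heading=313, draw]
FD 6: (2.728,26.075) -> (6.82,21.686) [heading=313, draw]
RT 180: heading 313 -> 133
FD 5: (6.82,21.686) -> (3.41,25.343) [heading=133, draw]
FD 18: (3.41,25.343) -> (-8.866,38.508) [heading=133, draw]
LT 274: heading 133 -> 47
PU: pen up
FD 14: (-8.866,38.508) -> (0.682,48.747) [heading=47, move]
LT 90: heading 47 -> 137
Final: pos=(0.682,48.747), heading=137, 6 segment(s) drawn

Answer: 0.682 48.747 137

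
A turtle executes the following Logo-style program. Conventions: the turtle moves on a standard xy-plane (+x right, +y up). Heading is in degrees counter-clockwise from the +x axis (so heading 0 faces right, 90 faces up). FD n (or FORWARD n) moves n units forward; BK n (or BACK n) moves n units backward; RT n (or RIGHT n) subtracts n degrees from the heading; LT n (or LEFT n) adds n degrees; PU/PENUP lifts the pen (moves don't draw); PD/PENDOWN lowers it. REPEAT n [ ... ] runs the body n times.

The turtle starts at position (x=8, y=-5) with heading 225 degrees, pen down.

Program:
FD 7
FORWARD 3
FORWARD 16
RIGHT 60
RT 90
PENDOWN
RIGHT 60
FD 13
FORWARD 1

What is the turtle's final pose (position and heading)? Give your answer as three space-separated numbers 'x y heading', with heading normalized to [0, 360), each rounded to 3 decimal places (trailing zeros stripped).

Answer: 3.138 -19.761 15

Derivation:
Executing turtle program step by step:
Start: pos=(8,-5), heading=225, pen down
FD 7: (8,-5) -> (3.05,-9.95) [heading=225, draw]
FD 3: (3.05,-9.95) -> (0.929,-12.071) [heading=225, draw]
FD 16: (0.929,-12.071) -> (-10.385,-23.385) [heading=225, draw]
RT 60: heading 225 -> 165
RT 90: heading 165 -> 75
PD: pen down
RT 60: heading 75 -> 15
FD 13: (-10.385,-23.385) -> (2.172,-20.02) [heading=15, draw]
FD 1: (2.172,-20.02) -> (3.138,-19.761) [heading=15, draw]
Final: pos=(3.138,-19.761), heading=15, 5 segment(s) drawn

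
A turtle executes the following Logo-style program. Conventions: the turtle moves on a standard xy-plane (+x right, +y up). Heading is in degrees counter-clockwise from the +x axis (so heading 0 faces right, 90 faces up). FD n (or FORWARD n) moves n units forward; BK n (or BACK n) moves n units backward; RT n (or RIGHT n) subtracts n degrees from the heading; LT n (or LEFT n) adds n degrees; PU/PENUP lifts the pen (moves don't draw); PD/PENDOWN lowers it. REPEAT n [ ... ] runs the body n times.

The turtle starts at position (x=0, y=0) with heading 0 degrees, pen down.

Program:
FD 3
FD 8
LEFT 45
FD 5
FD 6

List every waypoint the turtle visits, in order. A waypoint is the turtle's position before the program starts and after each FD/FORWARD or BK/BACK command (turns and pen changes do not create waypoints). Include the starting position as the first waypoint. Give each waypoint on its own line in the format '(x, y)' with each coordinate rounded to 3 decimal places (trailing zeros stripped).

Answer: (0, 0)
(3, 0)
(11, 0)
(14.536, 3.536)
(18.778, 7.778)

Derivation:
Executing turtle program step by step:
Start: pos=(0,0), heading=0, pen down
FD 3: (0,0) -> (3,0) [heading=0, draw]
FD 8: (3,0) -> (11,0) [heading=0, draw]
LT 45: heading 0 -> 45
FD 5: (11,0) -> (14.536,3.536) [heading=45, draw]
FD 6: (14.536,3.536) -> (18.778,7.778) [heading=45, draw]
Final: pos=(18.778,7.778), heading=45, 4 segment(s) drawn
Waypoints (5 total):
(0, 0)
(3, 0)
(11, 0)
(14.536, 3.536)
(18.778, 7.778)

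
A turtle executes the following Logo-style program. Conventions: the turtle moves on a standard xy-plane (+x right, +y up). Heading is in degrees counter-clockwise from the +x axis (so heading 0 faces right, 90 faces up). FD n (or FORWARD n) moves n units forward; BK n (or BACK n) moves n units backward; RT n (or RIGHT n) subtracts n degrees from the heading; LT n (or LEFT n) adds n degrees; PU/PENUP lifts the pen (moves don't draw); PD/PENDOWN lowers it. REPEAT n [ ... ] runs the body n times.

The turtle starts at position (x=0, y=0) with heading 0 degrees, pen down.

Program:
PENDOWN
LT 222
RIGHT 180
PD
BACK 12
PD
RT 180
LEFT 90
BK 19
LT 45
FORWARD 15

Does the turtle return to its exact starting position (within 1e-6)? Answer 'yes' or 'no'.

Answer: no

Derivation:
Executing turtle program step by step:
Start: pos=(0,0), heading=0, pen down
PD: pen down
LT 222: heading 0 -> 222
RT 180: heading 222 -> 42
PD: pen down
BK 12: (0,0) -> (-8.918,-8.03) [heading=42, draw]
PD: pen down
RT 180: heading 42 -> 222
LT 90: heading 222 -> 312
BK 19: (-8.918,-8.03) -> (-21.631,6.09) [heading=312, draw]
LT 45: heading 312 -> 357
FD 15: (-21.631,6.09) -> (-6.652,5.305) [heading=357, draw]
Final: pos=(-6.652,5.305), heading=357, 3 segment(s) drawn

Start position: (0, 0)
Final position: (-6.652, 5.305)
Distance = 8.508; >= 1e-6 -> NOT closed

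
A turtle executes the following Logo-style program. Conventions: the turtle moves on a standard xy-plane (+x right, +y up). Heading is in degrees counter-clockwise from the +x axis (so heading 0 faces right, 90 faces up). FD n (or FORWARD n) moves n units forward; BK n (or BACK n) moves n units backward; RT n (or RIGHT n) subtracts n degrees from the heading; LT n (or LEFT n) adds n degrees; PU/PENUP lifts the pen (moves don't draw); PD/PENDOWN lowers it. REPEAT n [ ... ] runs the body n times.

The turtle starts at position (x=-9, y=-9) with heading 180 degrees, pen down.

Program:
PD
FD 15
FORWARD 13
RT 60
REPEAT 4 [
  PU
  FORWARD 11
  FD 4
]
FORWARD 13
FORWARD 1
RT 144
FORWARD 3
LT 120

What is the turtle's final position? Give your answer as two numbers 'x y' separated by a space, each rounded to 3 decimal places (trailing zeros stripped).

Executing turtle program step by step:
Start: pos=(-9,-9), heading=180, pen down
PD: pen down
FD 15: (-9,-9) -> (-24,-9) [heading=180, draw]
FD 13: (-24,-9) -> (-37,-9) [heading=180, draw]
RT 60: heading 180 -> 120
REPEAT 4 [
  -- iteration 1/4 --
  PU: pen up
  FD 11: (-37,-9) -> (-42.5,0.526) [heading=120, move]
  FD 4: (-42.5,0.526) -> (-44.5,3.99) [heading=120, move]
  -- iteration 2/4 --
  PU: pen up
  FD 11: (-44.5,3.99) -> (-50,13.517) [heading=120, move]
  FD 4: (-50,13.517) -> (-52,16.981) [heading=120, move]
  -- iteration 3/4 --
  PU: pen up
  FD 11: (-52,16.981) -> (-57.5,26.507) [heading=120, move]
  FD 4: (-57.5,26.507) -> (-59.5,29.971) [heading=120, move]
  -- iteration 4/4 --
  PU: pen up
  FD 11: (-59.5,29.971) -> (-65,39.497) [heading=120, move]
  FD 4: (-65,39.497) -> (-67,42.962) [heading=120, move]
]
FD 13: (-67,42.962) -> (-73.5,54.22) [heading=120, move]
FD 1: (-73.5,54.22) -> (-74,55.086) [heading=120, move]
RT 144: heading 120 -> 336
FD 3: (-74,55.086) -> (-71.259,53.866) [heading=336, move]
LT 120: heading 336 -> 96
Final: pos=(-71.259,53.866), heading=96, 2 segment(s) drawn

Answer: -71.259 53.866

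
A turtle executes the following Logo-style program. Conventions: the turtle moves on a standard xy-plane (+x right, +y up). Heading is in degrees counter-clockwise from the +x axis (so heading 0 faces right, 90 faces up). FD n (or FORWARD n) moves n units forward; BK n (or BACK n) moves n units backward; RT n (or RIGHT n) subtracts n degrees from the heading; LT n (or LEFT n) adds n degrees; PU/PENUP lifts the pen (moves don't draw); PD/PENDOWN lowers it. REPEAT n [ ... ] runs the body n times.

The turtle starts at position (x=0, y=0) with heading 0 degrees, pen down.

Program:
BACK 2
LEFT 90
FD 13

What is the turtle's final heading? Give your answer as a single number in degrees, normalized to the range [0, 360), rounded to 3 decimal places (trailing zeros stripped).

Executing turtle program step by step:
Start: pos=(0,0), heading=0, pen down
BK 2: (0,0) -> (-2,0) [heading=0, draw]
LT 90: heading 0 -> 90
FD 13: (-2,0) -> (-2,13) [heading=90, draw]
Final: pos=(-2,13), heading=90, 2 segment(s) drawn

Answer: 90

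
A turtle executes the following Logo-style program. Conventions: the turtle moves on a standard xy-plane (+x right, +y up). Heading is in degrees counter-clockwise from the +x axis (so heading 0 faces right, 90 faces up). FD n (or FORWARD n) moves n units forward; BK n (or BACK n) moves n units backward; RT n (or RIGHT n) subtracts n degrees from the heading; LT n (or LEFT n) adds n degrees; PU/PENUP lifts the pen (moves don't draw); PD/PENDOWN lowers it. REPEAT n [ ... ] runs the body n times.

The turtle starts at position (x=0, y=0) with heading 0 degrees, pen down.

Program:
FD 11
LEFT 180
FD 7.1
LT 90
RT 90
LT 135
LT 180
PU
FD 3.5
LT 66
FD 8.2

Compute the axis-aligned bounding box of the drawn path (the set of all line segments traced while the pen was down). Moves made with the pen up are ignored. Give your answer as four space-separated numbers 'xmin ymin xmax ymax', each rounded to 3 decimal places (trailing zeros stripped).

Executing turtle program step by step:
Start: pos=(0,0), heading=0, pen down
FD 11: (0,0) -> (11,0) [heading=0, draw]
LT 180: heading 0 -> 180
FD 7.1: (11,0) -> (3.9,0) [heading=180, draw]
LT 90: heading 180 -> 270
RT 90: heading 270 -> 180
LT 135: heading 180 -> 315
LT 180: heading 315 -> 135
PU: pen up
FD 3.5: (3.9,0) -> (1.425,2.475) [heading=135, move]
LT 66: heading 135 -> 201
FD 8.2: (1.425,2.475) -> (-6.23,-0.464) [heading=201, move]
Final: pos=(-6.23,-0.464), heading=201, 2 segment(s) drawn

Segment endpoints: x in {0, 3.9, 11}, y in {0, 0}
xmin=0, ymin=0, xmax=11, ymax=0

Answer: 0 0 11 0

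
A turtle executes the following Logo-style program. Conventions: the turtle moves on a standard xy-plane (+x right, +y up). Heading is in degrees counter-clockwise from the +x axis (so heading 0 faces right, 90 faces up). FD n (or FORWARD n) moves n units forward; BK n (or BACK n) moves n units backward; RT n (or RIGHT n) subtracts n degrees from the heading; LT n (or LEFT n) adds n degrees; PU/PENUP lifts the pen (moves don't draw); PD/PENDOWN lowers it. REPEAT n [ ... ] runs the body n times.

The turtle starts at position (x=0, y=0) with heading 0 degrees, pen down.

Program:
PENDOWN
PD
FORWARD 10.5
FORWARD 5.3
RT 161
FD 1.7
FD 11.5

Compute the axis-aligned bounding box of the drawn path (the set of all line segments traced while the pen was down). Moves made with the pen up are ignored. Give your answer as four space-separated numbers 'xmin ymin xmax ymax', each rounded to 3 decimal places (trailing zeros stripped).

Answer: 0 -4.297 15.8 0

Derivation:
Executing turtle program step by step:
Start: pos=(0,0), heading=0, pen down
PD: pen down
PD: pen down
FD 10.5: (0,0) -> (10.5,0) [heading=0, draw]
FD 5.3: (10.5,0) -> (15.8,0) [heading=0, draw]
RT 161: heading 0 -> 199
FD 1.7: (15.8,0) -> (14.193,-0.553) [heading=199, draw]
FD 11.5: (14.193,-0.553) -> (3.319,-4.297) [heading=199, draw]
Final: pos=(3.319,-4.297), heading=199, 4 segment(s) drawn

Segment endpoints: x in {0, 3.319, 10.5, 14.193, 15.8}, y in {-4.297, -0.553, 0}
xmin=0, ymin=-4.297, xmax=15.8, ymax=0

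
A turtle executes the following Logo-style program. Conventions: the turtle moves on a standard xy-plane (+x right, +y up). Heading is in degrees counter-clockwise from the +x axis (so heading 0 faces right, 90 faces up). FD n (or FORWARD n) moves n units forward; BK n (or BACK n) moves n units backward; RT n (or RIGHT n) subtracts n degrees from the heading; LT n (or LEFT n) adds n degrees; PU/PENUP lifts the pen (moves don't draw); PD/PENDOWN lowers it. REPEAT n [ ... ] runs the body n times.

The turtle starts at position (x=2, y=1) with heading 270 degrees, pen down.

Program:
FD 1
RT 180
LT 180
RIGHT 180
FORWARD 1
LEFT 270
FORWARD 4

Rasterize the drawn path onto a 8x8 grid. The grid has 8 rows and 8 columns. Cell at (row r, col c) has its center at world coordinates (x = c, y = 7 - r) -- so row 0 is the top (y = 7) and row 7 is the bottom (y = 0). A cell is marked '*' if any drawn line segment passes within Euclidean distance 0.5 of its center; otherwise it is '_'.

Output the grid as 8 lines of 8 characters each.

Segment 0: (2,1) -> (2,0)
Segment 1: (2,0) -> (2,1)
Segment 2: (2,1) -> (6,1)

Answer: ________
________
________
________
________
________
__*****_
__*_____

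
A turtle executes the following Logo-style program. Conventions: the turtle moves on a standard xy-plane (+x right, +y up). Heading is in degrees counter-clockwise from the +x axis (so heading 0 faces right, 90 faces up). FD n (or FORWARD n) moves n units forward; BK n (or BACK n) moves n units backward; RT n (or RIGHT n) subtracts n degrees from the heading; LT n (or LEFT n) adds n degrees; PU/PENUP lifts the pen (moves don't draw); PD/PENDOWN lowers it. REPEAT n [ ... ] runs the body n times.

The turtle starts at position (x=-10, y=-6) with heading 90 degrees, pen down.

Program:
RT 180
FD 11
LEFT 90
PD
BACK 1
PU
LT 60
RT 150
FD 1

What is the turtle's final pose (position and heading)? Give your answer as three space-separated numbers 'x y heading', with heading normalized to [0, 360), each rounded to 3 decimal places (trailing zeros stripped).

Answer: -11 -18 270

Derivation:
Executing turtle program step by step:
Start: pos=(-10,-6), heading=90, pen down
RT 180: heading 90 -> 270
FD 11: (-10,-6) -> (-10,-17) [heading=270, draw]
LT 90: heading 270 -> 0
PD: pen down
BK 1: (-10,-17) -> (-11,-17) [heading=0, draw]
PU: pen up
LT 60: heading 0 -> 60
RT 150: heading 60 -> 270
FD 1: (-11,-17) -> (-11,-18) [heading=270, move]
Final: pos=(-11,-18), heading=270, 2 segment(s) drawn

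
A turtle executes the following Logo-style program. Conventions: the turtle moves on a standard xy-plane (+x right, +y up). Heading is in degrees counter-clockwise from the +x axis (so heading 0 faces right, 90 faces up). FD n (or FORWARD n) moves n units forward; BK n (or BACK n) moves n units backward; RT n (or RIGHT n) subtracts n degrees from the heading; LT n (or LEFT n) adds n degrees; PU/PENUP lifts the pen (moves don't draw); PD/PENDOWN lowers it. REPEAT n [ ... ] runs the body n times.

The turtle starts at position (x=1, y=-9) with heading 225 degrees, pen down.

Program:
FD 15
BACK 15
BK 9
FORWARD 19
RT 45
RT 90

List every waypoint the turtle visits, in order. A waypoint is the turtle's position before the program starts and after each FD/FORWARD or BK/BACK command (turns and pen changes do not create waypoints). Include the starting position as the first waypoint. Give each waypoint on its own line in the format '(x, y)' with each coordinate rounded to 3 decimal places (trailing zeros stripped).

Executing turtle program step by step:
Start: pos=(1,-9), heading=225, pen down
FD 15: (1,-9) -> (-9.607,-19.607) [heading=225, draw]
BK 15: (-9.607,-19.607) -> (1,-9) [heading=225, draw]
BK 9: (1,-9) -> (7.364,-2.636) [heading=225, draw]
FD 19: (7.364,-2.636) -> (-6.071,-16.071) [heading=225, draw]
RT 45: heading 225 -> 180
RT 90: heading 180 -> 90
Final: pos=(-6.071,-16.071), heading=90, 4 segment(s) drawn
Waypoints (5 total):
(1, -9)
(-9.607, -19.607)
(1, -9)
(7.364, -2.636)
(-6.071, -16.071)

Answer: (1, -9)
(-9.607, -19.607)
(1, -9)
(7.364, -2.636)
(-6.071, -16.071)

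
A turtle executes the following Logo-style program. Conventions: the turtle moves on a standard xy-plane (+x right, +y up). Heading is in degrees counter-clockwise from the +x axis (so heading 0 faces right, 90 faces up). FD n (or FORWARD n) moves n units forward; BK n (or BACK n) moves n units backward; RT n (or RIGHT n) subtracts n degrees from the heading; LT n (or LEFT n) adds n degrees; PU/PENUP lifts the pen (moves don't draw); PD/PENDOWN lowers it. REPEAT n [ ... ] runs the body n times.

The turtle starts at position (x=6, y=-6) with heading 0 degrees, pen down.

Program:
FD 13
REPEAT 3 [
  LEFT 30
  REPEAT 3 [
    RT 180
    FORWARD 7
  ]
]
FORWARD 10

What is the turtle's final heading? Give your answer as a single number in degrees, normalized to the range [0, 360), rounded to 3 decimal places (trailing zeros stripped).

Executing turtle program step by step:
Start: pos=(6,-6), heading=0, pen down
FD 13: (6,-6) -> (19,-6) [heading=0, draw]
REPEAT 3 [
  -- iteration 1/3 --
  LT 30: heading 0 -> 30
  REPEAT 3 [
    -- iteration 1/3 --
    RT 180: heading 30 -> 210
    FD 7: (19,-6) -> (12.938,-9.5) [heading=210, draw]
    -- iteration 2/3 --
    RT 180: heading 210 -> 30
    FD 7: (12.938,-9.5) -> (19,-6) [heading=30, draw]
    -- iteration 3/3 --
    RT 180: heading 30 -> 210
    FD 7: (19,-6) -> (12.938,-9.5) [heading=210, draw]
  ]
  -- iteration 2/3 --
  LT 30: heading 210 -> 240
  REPEAT 3 [
    -- iteration 1/3 --
    RT 180: heading 240 -> 60
    FD 7: (12.938,-9.5) -> (16.438,-3.438) [heading=60, draw]
    -- iteration 2/3 --
    RT 180: heading 60 -> 240
    FD 7: (16.438,-3.438) -> (12.938,-9.5) [heading=240, draw]
    -- iteration 3/3 --
    RT 180: heading 240 -> 60
    FD 7: (12.938,-9.5) -> (16.438,-3.438) [heading=60, draw]
  ]
  -- iteration 3/3 --
  LT 30: heading 60 -> 90
  REPEAT 3 [
    -- iteration 1/3 --
    RT 180: heading 90 -> 270
    FD 7: (16.438,-3.438) -> (16.438,-10.438) [heading=270, draw]
    -- iteration 2/3 --
    RT 180: heading 270 -> 90
    FD 7: (16.438,-10.438) -> (16.438,-3.438) [heading=90, draw]
    -- iteration 3/3 --
    RT 180: heading 90 -> 270
    FD 7: (16.438,-3.438) -> (16.438,-10.438) [heading=270, draw]
  ]
]
FD 10: (16.438,-10.438) -> (16.438,-20.438) [heading=270, draw]
Final: pos=(16.438,-20.438), heading=270, 11 segment(s) drawn

Answer: 270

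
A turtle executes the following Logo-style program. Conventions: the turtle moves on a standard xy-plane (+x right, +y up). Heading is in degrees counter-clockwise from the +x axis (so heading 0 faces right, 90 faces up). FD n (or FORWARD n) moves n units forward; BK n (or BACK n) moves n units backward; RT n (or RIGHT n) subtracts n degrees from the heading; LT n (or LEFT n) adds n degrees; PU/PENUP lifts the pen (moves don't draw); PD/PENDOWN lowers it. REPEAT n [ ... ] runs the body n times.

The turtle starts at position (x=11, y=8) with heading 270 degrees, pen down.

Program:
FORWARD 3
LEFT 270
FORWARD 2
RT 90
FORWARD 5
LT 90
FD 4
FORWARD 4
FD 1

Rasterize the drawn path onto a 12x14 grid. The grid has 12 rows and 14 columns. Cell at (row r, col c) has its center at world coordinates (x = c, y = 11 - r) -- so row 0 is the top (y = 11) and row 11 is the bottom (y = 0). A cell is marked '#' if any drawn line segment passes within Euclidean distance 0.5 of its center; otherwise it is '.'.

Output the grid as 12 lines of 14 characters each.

Segment 0: (11,8) -> (11,5)
Segment 1: (11,5) -> (9,5)
Segment 2: (9,5) -> (9,10)
Segment 3: (9,10) -> (5,10)
Segment 4: (5,10) -> (1,10)
Segment 5: (1,10) -> (0,10)

Answer: ..............
##########....
.........#....
.........#.#..
.........#.#..
.........#.#..
.........###..
..............
..............
..............
..............
..............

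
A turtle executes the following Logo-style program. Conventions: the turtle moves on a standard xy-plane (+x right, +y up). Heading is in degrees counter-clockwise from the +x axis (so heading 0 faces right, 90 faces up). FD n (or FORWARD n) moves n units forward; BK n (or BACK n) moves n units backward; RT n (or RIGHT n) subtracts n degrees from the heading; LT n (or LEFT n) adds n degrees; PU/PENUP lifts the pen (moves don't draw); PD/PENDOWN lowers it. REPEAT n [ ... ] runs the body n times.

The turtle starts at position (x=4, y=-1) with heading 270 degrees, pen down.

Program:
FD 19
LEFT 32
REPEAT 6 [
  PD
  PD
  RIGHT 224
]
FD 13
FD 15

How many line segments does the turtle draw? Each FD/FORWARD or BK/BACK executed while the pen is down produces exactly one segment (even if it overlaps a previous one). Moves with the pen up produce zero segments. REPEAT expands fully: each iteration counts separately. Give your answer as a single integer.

Executing turtle program step by step:
Start: pos=(4,-1), heading=270, pen down
FD 19: (4,-1) -> (4,-20) [heading=270, draw]
LT 32: heading 270 -> 302
REPEAT 6 [
  -- iteration 1/6 --
  PD: pen down
  PD: pen down
  RT 224: heading 302 -> 78
  -- iteration 2/6 --
  PD: pen down
  PD: pen down
  RT 224: heading 78 -> 214
  -- iteration 3/6 --
  PD: pen down
  PD: pen down
  RT 224: heading 214 -> 350
  -- iteration 4/6 --
  PD: pen down
  PD: pen down
  RT 224: heading 350 -> 126
  -- iteration 5/6 --
  PD: pen down
  PD: pen down
  RT 224: heading 126 -> 262
  -- iteration 6/6 --
  PD: pen down
  PD: pen down
  RT 224: heading 262 -> 38
]
FD 13: (4,-20) -> (14.244,-11.996) [heading=38, draw]
FD 15: (14.244,-11.996) -> (26.064,-2.761) [heading=38, draw]
Final: pos=(26.064,-2.761), heading=38, 3 segment(s) drawn
Segments drawn: 3

Answer: 3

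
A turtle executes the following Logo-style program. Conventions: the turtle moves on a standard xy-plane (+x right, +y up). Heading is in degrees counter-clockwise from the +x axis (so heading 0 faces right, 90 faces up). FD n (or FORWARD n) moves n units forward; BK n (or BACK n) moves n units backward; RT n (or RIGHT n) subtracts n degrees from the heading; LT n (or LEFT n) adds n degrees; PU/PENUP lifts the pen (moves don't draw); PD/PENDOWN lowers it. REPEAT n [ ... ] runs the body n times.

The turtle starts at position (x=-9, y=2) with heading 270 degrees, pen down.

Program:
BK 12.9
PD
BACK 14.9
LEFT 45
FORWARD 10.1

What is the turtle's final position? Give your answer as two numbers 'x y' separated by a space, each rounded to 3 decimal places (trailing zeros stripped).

Answer: -1.858 22.658

Derivation:
Executing turtle program step by step:
Start: pos=(-9,2), heading=270, pen down
BK 12.9: (-9,2) -> (-9,14.9) [heading=270, draw]
PD: pen down
BK 14.9: (-9,14.9) -> (-9,29.8) [heading=270, draw]
LT 45: heading 270 -> 315
FD 10.1: (-9,29.8) -> (-1.858,22.658) [heading=315, draw]
Final: pos=(-1.858,22.658), heading=315, 3 segment(s) drawn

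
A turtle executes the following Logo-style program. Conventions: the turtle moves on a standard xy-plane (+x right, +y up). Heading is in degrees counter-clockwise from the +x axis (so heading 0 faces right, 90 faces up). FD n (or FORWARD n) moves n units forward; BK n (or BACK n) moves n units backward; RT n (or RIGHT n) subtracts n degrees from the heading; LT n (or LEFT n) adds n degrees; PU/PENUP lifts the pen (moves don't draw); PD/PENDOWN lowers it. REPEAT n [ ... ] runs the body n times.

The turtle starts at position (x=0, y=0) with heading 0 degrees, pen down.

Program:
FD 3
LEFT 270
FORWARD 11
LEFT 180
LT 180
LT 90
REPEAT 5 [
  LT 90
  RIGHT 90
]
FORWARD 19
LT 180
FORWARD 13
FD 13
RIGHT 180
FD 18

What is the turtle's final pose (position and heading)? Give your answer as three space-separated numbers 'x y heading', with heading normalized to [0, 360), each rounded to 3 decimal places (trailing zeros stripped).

Executing turtle program step by step:
Start: pos=(0,0), heading=0, pen down
FD 3: (0,0) -> (3,0) [heading=0, draw]
LT 270: heading 0 -> 270
FD 11: (3,0) -> (3,-11) [heading=270, draw]
LT 180: heading 270 -> 90
LT 180: heading 90 -> 270
LT 90: heading 270 -> 0
REPEAT 5 [
  -- iteration 1/5 --
  LT 90: heading 0 -> 90
  RT 90: heading 90 -> 0
  -- iteration 2/5 --
  LT 90: heading 0 -> 90
  RT 90: heading 90 -> 0
  -- iteration 3/5 --
  LT 90: heading 0 -> 90
  RT 90: heading 90 -> 0
  -- iteration 4/5 --
  LT 90: heading 0 -> 90
  RT 90: heading 90 -> 0
  -- iteration 5/5 --
  LT 90: heading 0 -> 90
  RT 90: heading 90 -> 0
]
FD 19: (3,-11) -> (22,-11) [heading=0, draw]
LT 180: heading 0 -> 180
FD 13: (22,-11) -> (9,-11) [heading=180, draw]
FD 13: (9,-11) -> (-4,-11) [heading=180, draw]
RT 180: heading 180 -> 0
FD 18: (-4,-11) -> (14,-11) [heading=0, draw]
Final: pos=(14,-11), heading=0, 6 segment(s) drawn

Answer: 14 -11 0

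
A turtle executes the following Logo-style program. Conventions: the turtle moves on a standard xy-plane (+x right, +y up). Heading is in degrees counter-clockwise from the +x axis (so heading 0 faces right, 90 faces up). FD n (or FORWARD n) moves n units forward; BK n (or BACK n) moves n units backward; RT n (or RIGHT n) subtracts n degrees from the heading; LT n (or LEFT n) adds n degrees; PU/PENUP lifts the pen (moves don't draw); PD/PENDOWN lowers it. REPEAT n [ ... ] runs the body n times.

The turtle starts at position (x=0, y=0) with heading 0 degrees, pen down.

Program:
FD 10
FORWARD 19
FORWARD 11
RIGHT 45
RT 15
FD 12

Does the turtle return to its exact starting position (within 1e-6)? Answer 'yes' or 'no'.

Answer: no

Derivation:
Executing turtle program step by step:
Start: pos=(0,0), heading=0, pen down
FD 10: (0,0) -> (10,0) [heading=0, draw]
FD 19: (10,0) -> (29,0) [heading=0, draw]
FD 11: (29,0) -> (40,0) [heading=0, draw]
RT 45: heading 0 -> 315
RT 15: heading 315 -> 300
FD 12: (40,0) -> (46,-10.392) [heading=300, draw]
Final: pos=(46,-10.392), heading=300, 4 segment(s) drawn

Start position: (0, 0)
Final position: (46, -10.392)
Distance = 47.159; >= 1e-6 -> NOT closed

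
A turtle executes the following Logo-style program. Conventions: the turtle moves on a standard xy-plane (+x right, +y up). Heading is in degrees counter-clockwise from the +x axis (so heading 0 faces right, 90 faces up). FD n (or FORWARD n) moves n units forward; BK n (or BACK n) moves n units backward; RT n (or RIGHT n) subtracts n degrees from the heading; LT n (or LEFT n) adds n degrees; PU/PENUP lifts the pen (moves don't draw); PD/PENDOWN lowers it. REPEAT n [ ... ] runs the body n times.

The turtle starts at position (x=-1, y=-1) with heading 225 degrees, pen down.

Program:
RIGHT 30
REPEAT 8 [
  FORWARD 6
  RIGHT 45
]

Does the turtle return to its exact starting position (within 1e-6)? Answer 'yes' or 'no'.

Answer: yes

Derivation:
Executing turtle program step by step:
Start: pos=(-1,-1), heading=225, pen down
RT 30: heading 225 -> 195
REPEAT 8 [
  -- iteration 1/8 --
  FD 6: (-1,-1) -> (-6.796,-2.553) [heading=195, draw]
  RT 45: heading 195 -> 150
  -- iteration 2/8 --
  FD 6: (-6.796,-2.553) -> (-11.992,0.447) [heading=150, draw]
  RT 45: heading 150 -> 105
  -- iteration 3/8 --
  FD 6: (-11.992,0.447) -> (-13.545,6.243) [heading=105, draw]
  RT 45: heading 105 -> 60
  -- iteration 4/8 --
  FD 6: (-13.545,6.243) -> (-10.545,11.439) [heading=60, draw]
  RT 45: heading 60 -> 15
  -- iteration 5/8 --
  FD 6: (-10.545,11.439) -> (-4.749,12.992) [heading=15, draw]
  RT 45: heading 15 -> 330
  -- iteration 6/8 --
  FD 6: (-4.749,12.992) -> (0.447,9.992) [heading=330, draw]
  RT 45: heading 330 -> 285
  -- iteration 7/8 --
  FD 6: (0.447,9.992) -> (2,4.196) [heading=285, draw]
  RT 45: heading 285 -> 240
  -- iteration 8/8 --
  FD 6: (2,4.196) -> (-1,-1) [heading=240, draw]
  RT 45: heading 240 -> 195
]
Final: pos=(-1,-1), heading=195, 8 segment(s) drawn

Start position: (-1, -1)
Final position: (-1, -1)
Distance = 0; < 1e-6 -> CLOSED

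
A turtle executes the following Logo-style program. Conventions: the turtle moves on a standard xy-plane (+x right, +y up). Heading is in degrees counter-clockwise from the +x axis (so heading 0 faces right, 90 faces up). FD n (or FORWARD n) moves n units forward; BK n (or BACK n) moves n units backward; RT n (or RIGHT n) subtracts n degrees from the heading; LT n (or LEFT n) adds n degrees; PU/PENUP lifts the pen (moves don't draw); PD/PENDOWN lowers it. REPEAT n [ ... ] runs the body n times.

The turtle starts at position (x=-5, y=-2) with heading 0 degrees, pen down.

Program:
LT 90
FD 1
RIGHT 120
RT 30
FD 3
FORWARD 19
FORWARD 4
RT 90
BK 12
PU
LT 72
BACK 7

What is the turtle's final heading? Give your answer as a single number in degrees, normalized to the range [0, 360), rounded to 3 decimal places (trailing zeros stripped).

Answer: 282

Derivation:
Executing turtle program step by step:
Start: pos=(-5,-2), heading=0, pen down
LT 90: heading 0 -> 90
FD 1: (-5,-2) -> (-5,-1) [heading=90, draw]
RT 120: heading 90 -> 330
RT 30: heading 330 -> 300
FD 3: (-5,-1) -> (-3.5,-3.598) [heading=300, draw]
FD 19: (-3.5,-3.598) -> (6,-20.053) [heading=300, draw]
FD 4: (6,-20.053) -> (8,-23.517) [heading=300, draw]
RT 90: heading 300 -> 210
BK 12: (8,-23.517) -> (18.392,-17.517) [heading=210, draw]
PU: pen up
LT 72: heading 210 -> 282
BK 7: (18.392,-17.517) -> (16.937,-10.67) [heading=282, move]
Final: pos=(16.937,-10.67), heading=282, 5 segment(s) drawn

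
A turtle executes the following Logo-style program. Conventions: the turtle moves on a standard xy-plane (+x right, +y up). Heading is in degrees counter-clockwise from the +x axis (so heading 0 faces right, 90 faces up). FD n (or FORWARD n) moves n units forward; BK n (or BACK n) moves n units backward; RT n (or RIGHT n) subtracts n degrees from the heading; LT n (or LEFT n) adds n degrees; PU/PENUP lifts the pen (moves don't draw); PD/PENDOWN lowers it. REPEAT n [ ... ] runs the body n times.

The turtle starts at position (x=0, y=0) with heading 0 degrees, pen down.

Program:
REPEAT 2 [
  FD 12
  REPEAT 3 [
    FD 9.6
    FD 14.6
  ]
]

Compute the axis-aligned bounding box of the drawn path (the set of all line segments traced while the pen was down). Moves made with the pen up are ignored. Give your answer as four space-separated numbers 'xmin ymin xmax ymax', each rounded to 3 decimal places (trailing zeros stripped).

Executing turtle program step by step:
Start: pos=(0,0), heading=0, pen down
REPEAT 2 [
  -- iteration 1/2 --
  FD 12: (0,0) -> (12,0) [heading=0, draw]
  REPEAT 3 [
    -- iteration 1/3 --
    FD 9.6: (12,0) -> (21.6,0) [heading=0, draw]
    FD 14.6: (21.6,0) -> (36.2,0) [heading=0, draw]
    -- iteration 2/3 --
    FD 9.6: (36.2,0) -> (45.8,0) [heading=0, draw]
    FD 14.6: (45.8,0) -> (60.4,0) [heading=0, draw]
    -- iteration 3/3 --
    FD 9.6: (60.4,0) -> (70,0) [heading=0, draw]
    FD 14.6: (70,0) -> (84.6,0) [heading=0, draw]
  ]
  -- iteration 2/2 --
  FD 12: (84.6,0) -> (96.6,0) [heading=0, draw]
  REPEAT 3 [
    -- iteration 1/3 --
    FD 9.6: (96.6,0) -> (106.2,0) [heading=0, draw]
    FD 14.6: (106.2,0) -> (120.8,0) [heading=0, draw]
    -- iteration 2/3 --
    FD 9.6: (120.8,0) -> (130.4,0) [heading=0, draw]
    FD 14.6: (130.4,0) -> (145,0) [heading=0, draw]
    -- iteration 3/3 --
    FD 9.6: (145,0) -> (154.6,0) [heading=0, draw]
    FD 14.6: (154.6,0) -> (169.2,0) [heading=0, draw]
  ]
]
Final: pos=(169.2,0), heading=0, 14 segment(s) drawn

Segment endpoints: x in {0, 12, 21.6, 36.2, 45.8, 60.4, 70, 84.6, 96.6, 106.2, 120.8, 130.4, 145, 154.6, 169.2}, y in {0}
xmin=0, ymin=0, xmax=169.2, ymax=0

Answer: 0 0 169.2 0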